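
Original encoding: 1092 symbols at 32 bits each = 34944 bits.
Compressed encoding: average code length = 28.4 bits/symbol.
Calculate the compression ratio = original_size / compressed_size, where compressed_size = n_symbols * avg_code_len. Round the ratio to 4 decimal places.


original_size = n_symbols * orig_bits = 1092 * 32 = 34944 bits
compressed_size = n_symbols * avg_code_len = 1092 * 28.4 = 31012.8 bits
ratio = original_size / compressed_size = 34944 / 31012.8 = 1.1268

Compression ratio = 1.1268


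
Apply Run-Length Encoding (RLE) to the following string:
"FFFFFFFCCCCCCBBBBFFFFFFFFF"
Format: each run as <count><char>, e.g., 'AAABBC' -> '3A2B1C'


Scanning runs left to right:
  i=0: run of 'F' x 7 -> '7F'
  i=7: run of 'C' x 6 -> '6C'
  i=13: run of 'B' x 4 -> '4B'
  i=17: run of 'F' x 9 -> '9F'

RLE = 7F6C4B9F


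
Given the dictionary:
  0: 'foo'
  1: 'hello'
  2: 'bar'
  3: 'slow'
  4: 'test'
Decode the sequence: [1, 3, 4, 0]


Look up each index in the dictionary:
  1 -> 'hello'
  3 -> 'slow'
  4 -> 'test'
  0 -> 'foo'

Decoded: "hello slow test foo"


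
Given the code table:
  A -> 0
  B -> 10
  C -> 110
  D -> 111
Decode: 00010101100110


Decoding:
0 -> A
0 -> A
0 -> A
10 -> B
10 -> B
110 -> C
0 -> A
110 -> C


Result: AAABBCAC


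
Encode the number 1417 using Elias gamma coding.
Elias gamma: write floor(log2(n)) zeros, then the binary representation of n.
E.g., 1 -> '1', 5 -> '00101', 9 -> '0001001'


num_bits = floor(log2(1417)) + 1 = 11
leading_zeros = num_bits - 1 = 10
binary(1417) = 10110001001

Elias gamma(1417) = '0000000000' + '10110001001' = 000000000010110001001 (21 bits)


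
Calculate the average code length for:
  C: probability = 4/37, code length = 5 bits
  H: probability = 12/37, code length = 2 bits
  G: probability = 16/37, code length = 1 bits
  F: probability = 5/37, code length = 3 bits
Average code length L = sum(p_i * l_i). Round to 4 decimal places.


Weighted contributions p_i * l_i:
  C: (4/37) * 5 = 20/37
  H: (12/37) * 2 = 24/37
  G: (16/37) * 1 = 16/37
  F: (5/37) * 3 = 15/37
Sum = (20 + 24 + 16 + 15)/37 = 75/37

L = 75/37 = 2.0270 bits/symbol


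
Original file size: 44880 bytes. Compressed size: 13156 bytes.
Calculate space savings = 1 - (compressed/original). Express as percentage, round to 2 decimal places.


ratio = compressed/original = 13156/44880 = 0.293137
savings = 1 - ratio = 1 - 0.293137 = 0.706863
as a percentage: 0.706863 * 100 = 70.69%

Space savings = 1 - 13156/44880 = 70.69%


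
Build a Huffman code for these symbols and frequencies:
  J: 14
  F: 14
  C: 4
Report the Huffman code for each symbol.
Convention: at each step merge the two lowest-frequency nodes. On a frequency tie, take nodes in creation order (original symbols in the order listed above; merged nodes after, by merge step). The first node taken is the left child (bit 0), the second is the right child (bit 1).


Huffman tree construction:
Step 1: Merge C(4) + J(14) = 18
Step 2: Merge F(14) + (C+J)(18) = 32
Read each symbol's code off the tree from the root (left child = 0, right child = 1).

Codes:
  J: 11 (length 2)
  F: 0 (length 1)
  C: 10 (length 2)
Average code length: 50/32 = 1.5625 bits/symbol


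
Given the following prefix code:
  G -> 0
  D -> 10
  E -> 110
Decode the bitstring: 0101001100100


Decoding step by step:
Bits 0 -> G
Bits 10 -> D
Bits 10 -> D
Bits 0 -> G
Bits 110 -> E
Bits 0 -> G
Bits 10 -> D
Bits 0 -> G


Decoded message: GDDGEGDG


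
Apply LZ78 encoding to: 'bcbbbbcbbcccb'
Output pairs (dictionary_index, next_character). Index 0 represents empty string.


LZ78 encoding steps:
Dictionary: {0: ''}
Step 1: w='' (idx 0), next='b' -> output (0, 'b'), add 'b' as idx 1
Step 2: w='' (idx 0), next='c' -> output (0, 'c'), add 'c' as idx 2
Step 3: w='b' (idx 1), next='b' -> output (1, 'b'), add 'bb' as idx 3
Step 4: w='bb' (idx 3), next='c' -> output (3, 'c'), add 'bbc' as idx 4
Step 5: w='bbc' (idx 4), next='c' -> output (4, 'c'), add 'bbcc' as idx 5
Step 6: w='c' (idx 2), next='b' -> output (2, 'b'), add 'cb' as idx 6


Encoded: [(0, 'b'), (0, 'c'), (1, 'b'), (3, 'c'), (4, 'c'), (2, 'b')]


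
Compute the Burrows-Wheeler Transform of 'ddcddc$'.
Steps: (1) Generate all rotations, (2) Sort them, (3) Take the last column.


Rotations (sorted):
  0: $ddcddc -> last char: c
  1: c$ddcdd -> last char: d
  2: cddc$dd -> last char: d
  3: dc$ddcd -> last char: d
  4: dcddc$d -> last char: d
  5: ddc$ddc -> last char: c
  6: ddcddc$ -> last char: $


BWT = cddddc$


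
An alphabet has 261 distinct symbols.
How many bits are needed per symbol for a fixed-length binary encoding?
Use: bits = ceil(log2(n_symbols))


log2(261) = 8.0279
Bracket: 2^8 = 256 < 261 <= 2^9 = 512
So ceil(log2(261)) = 9

bits = ceil(log2(261)) = ceil(8.0279) = 9 bits


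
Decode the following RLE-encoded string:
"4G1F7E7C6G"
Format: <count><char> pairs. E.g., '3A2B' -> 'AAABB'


Expanding each <count><char> pair:
  4G -> 'GGGG'
  1F -> 'F'
  7E -> 'EEEEEEE'
  7C -> 'CCCCCCC'
  6G -> 'GGGGGG'

Decoded = GGGGFEEEEEEECCCCCCCGGGGGG


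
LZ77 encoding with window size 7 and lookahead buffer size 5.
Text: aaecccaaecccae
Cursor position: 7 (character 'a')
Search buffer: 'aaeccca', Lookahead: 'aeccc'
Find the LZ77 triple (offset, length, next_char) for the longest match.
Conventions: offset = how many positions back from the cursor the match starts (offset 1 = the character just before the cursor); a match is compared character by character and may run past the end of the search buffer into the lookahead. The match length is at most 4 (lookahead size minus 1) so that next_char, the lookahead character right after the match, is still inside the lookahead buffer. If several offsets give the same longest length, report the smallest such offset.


Try each offset into the search buffer:
  offset=1 (pos 6, char 'a'): match length 1
  offset=2 (pos 5, char 'c'): match length 0
  offset=3 (pos 4, char 'c'): match length 0
  offset=4 (pos 3, char 'c'): match length 0
  offset=5 (pos 2, char 'e'): match length 0
  offset=6 (pos 1, char 'a'): match length 4
  offset=7 (pos 0, char 'a'): match length 1
Longest match has length 4 at offset 6.
next_char = character at position 7 + 4 = 11 -> 'c'

Best match: offset=6, length=4 (matching 'aecc' starting at position 1)
LZ77 triple: (6, 4, 'c')


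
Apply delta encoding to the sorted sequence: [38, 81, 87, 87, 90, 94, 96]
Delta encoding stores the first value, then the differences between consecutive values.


First value: 38
Deltas:
  81 - 38 = 43
  87 - 81 = 6
  87 - 87 = 0
  90 - 87 = 3
  94 - 90 = 4
  96 - 94 = 2


Delta encoded: [38, 43, 6, 0, 3, 4, 2]


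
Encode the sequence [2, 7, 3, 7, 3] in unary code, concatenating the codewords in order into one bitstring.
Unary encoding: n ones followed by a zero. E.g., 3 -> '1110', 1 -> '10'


Encode each number as n ones followed by a terminating 0:
  2 -> 110 (3 bits)
  7 -> 11111110 (8 bits)
  3 -> 1110 (4 bits)
  7 -> 11111110 (8 bits)
  3 -> 1110 (4 bits)
Total length = 3 + 8 + 4 + 8 + 4 = 27 bits.

Unary([2, 7, 3, 7, 3]) = 110111111101110111111101110 (27 bits)


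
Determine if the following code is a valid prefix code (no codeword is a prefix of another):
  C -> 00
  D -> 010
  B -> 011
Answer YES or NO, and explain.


Checking each pair (does one codeword prefix another?):
  C='00' vs D='010': no prefix
  C='00' vs B='011': no prefix
  D='010' vs C='00': no prefix
  D='010' vs B='011': no prefix
  B='011' vs C='00': no prefix
  B='011' vs D='010': no prefix
No violation found over all pairs.

YES -- this is a valid prefix code. No codeword is a prefix of any other codeword.


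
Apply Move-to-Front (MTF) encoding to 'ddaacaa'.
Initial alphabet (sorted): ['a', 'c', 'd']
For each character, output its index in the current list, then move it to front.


MTF encoding:
'd': index 2 in ['a', 'c', 'd'] -> ['d', 'a', 'c']
'd': index 0 in ['d', 'a', 'c'] -> ['d', 'a', 'c']
'a': index 1 in ['d', 'a', 'c'] -> ['a', 'd', 'c']
'a': index 0 in ['a', 'd', 'c'] -> ['a', 'd', 'c']
'c': index 2 in ['a', 'd', 'c'] -> ['c', 'a', 'd']
'a': index 1 in ['c', 'a', 'd'] -> ['a', 'c', 'd']
'a': index 0 in ['a', 'c', 'd'] -> ['a', 'c', 'd']


Output: [2, 0, 1, 0, 2, 1, 0]


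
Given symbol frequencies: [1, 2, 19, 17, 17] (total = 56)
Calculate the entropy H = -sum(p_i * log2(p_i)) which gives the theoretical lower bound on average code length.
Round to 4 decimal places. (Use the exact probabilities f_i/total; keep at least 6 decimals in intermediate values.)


Per-symbol terms -p_i * log2(p_i) with p_i = f_i/56:
  p = 1/56 = 0.017857: log2(p) = -5.807355, -p*log2(p) = 0.103703
  p = 2/56 = 0.035714: log2(p) = -4.807355, -p*log2(p) = 0.171691
  p = 19/56 = 0.339286: log2(p) = -1.559427, -p*log2(p) = 0.529091
  p = 17/56 = 0.303571: log2(p) = -1.719892, -p*log2(p) = 0.522110
  p = 17/56 = 0.303571: log2(p) = -1.719892, -p*log2(p) = 0.522110
H = 0.103703 + 0.171691 + 0.529091 + 0.522110 + 0.522110 = 1.848705

H = 1.8487 bits/symbol


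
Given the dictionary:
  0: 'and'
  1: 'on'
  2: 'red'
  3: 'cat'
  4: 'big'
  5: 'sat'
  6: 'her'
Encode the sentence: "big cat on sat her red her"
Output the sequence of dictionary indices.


Look up each word in the dictionary:
  'big' -> 4
  'cat' -> 3
  'on' -> 1
  'sat' -> 5
  'her' -> 6
  'red' -> 2
  'her' -> 6

Encoded: [4, 3, 1, 5, 6, 2, 6]


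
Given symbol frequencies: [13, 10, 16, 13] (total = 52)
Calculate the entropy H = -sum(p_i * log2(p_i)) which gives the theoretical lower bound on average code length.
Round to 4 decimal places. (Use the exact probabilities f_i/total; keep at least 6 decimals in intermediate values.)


Per-symbol terms -p_i * log2(p_i) with p_i = f_i/52:
  p = 13/52 = 0.250000: log2(p) = -2.000000, -p*log2(p) = 0.500000
  p = 10/52 = 0.192308: log2(p) = -2.378512, -p*log2(p) = 0.457406
  p = 16/52 = 0.307692: log2(p) = -1.700440, -p*log2(p) = 0.523212
  p = 13/52 = 0.250000: log2(p) = -2.000000, -p*log2(p) = 0.500000
H = 0.500000 + 0.457406 + 0.523212 + 0.500000 = 1.980618

H = 1.9806 bits/symbol


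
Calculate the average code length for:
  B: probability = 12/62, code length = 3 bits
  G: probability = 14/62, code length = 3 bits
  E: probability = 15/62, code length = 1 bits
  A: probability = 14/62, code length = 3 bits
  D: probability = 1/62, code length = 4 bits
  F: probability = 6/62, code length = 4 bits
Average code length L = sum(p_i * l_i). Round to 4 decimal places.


Weighted contributions p_i * l_i:
  B: (12/62) * 3 = 36/62
  G: (14/62) * 3 = 42/62
  E: (15/62) * 1 = 15/62
  A: (14/62) * 3 = 42/62
  D: (1/62) * 4 = 4/62
  F: (6/62) * 4 = 24/62
Sum = (36 + 42 + 15 + 42 + 4 + 24)/62 = 163/62

L = 163/62 = 2.6290 bits/symbol


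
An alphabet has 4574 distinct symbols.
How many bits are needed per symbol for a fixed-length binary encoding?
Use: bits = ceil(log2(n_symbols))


log2(4574) = 12.1592
Bracket: 2^12 = 4096 < 4574 <= 2^13 = 8192
So ceil(log2(4574)) = 13

bits = ceil(log2(4574)) = ceil(12.1592) = 13 bits


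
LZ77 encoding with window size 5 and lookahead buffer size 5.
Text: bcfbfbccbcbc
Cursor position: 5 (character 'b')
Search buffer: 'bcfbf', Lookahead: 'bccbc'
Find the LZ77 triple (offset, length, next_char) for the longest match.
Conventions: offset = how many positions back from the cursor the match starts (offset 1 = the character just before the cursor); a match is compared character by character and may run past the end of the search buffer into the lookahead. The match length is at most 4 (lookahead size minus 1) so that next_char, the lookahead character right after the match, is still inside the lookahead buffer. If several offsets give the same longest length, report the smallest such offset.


Try each offset into the search buffer:
  offset=1 (pos 4, char 'f'): match length 0
  offset=2 (pos 3, char 'b'): match length 1
  offset=3 (pos 2, char 'f'): match length 0
  offset=4 (pos 1, char 'c'): match length 0
  offset=5 (pos 0, char 'b'): match length 2
Longest match has length 2 at offset 5.
next_char = character at position 5 + 2 = 7 -> 'c'

Best match: offset=5, length=2 (matching 'bc' starting at position 0)
LZ77 triple: (5, 2, 'c')


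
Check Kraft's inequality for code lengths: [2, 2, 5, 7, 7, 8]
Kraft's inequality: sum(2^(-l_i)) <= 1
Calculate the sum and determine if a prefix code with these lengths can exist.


Sum = 2^(-2) + 2^(-2) + 2^(-5) + 2^(-7) + 2^(-7) + 2^(-8)
    = 0.25 + 0.25 + 0.03125 + 0.0078125 + 0.0078125 + 0.00390625
    = 141/256 = 0.55078125
Since 0.55078125 <= 1, Kraft's inequality IS satisfied.
A prefix code with these lengths CAN exist.

Kraft sum = 0.55078125. Satisfied.


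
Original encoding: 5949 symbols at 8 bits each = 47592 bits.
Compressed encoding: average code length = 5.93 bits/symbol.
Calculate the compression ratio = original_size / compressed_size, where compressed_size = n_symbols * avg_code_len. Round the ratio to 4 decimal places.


original_size = n_symbols * orig_bits = 5949 * 8 = 47592 bits
compressed_size = n_symbols * avg_code_len = 5949 * 5.93 = 35277.57 bits
ratio = original_size / compressed_size = 47592 / 35277.57 = 1.3491

Compression ratio = 1.3491


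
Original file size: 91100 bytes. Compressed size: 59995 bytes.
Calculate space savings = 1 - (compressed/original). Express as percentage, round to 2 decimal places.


ratio = compressed/original = 59995/91100 = 0.658562
savings = 1 - ratio = 1 - 0.658562 = 0.341438
as a percentage: 0.341438 * 100 = 34.14%

Space savings = 1 - 59995/91100 = 34.14%


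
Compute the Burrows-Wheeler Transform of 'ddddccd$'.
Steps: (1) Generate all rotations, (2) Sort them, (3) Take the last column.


Rotations (sorted):
  0: $ddddccd -> last char: d
  1: ccd$dddd -> last char: d
  2: cd$ddddc -> last char: c
  3: d$ddddcc -> last char: c
  4: dccd$ddd -> last char: d
  5: ddccd$dd -> last char: d
  6: dddccd$d -> last char: d
  7: ddddccd$ -> last char: $


BWT = ddccddd$


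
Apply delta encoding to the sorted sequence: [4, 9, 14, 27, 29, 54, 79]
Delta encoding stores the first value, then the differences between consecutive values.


First value: 4
Deltas:
  9 - 4 = 5
  14 - 9 = 5
  27 - 14 = 13
  29 - 27 = 2
  54 - 29 = 25
  79 - 54 = 25


Delta encoded: [4, 5, 5, 13, 2, 25, 25]


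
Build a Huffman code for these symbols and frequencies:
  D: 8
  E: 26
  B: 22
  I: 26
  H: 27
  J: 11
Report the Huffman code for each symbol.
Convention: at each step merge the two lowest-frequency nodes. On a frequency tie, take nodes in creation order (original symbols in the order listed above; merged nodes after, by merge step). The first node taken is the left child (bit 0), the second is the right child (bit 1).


Huffman tree construction:
Step 1: Merge D(8) + J(11) = 19
Step 2: Merge (D+J)(19) + B(22) = 41
Step 3: Merge E(26) + I(26) = 52
Step 4: Merge H(27) + ((D+J)+B)(41) = 68
Step 5: Merge (E+I)(52) + (H+((D+J)+B))(68) = 120
Read each symbol's code off the tree from the root (left child = 0, right child = 1).

Codes:
  D: 1100 (length 4)
  E: 00 (length 2)
  B: 111 (length 3)
  I: 01 (length 2)
  H: 10 (length 2)
  J: 1101 (length 4)
Average code length: 300/120 = 2.5000 bits/symbol


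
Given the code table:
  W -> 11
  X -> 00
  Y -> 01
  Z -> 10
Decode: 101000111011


Decoding:
10 -> Z
10 -> Z
00 -> X
11 -> W
10 -> Z
11 -> W


Result: ZZXWZW


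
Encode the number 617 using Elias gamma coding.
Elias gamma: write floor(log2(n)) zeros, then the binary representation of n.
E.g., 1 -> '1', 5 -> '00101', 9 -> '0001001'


num_bits = floor(log2(617)) + 1 = 10
leading_zeros = num_bits - 1 = 9
binary(617) = 1001101001

Elias gamma(617) = '000000000' + '1001101001' = 0000000001001101001 (19 bits)


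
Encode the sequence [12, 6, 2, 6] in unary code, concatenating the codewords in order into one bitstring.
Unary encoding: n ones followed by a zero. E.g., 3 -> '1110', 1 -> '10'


Encode each number as n ones followed by a terminating 0:
  12 -> 1111111111110 (13 bits)
  6 -> 1111110 (7 bits)
  2 -> 110 (3 bits)
  6 -> 1111110 (7 bits)
Total length = 13 + 7 + 3 + 7 = 30 bits.

Unary([12, 6, 2, 6]) = 111111111111011111101101111110 (30 bits)


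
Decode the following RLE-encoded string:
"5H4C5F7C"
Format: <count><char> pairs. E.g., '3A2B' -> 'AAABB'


Expanding each <count><char> pair:
  5H -> 'HHHHH'
  4C -> 'CCCC'
  5F -> 'FFFFF'
  7C -> 'CCCCCCC'

Decoded = HHHHHCCCCFFFFFCCCCCCC


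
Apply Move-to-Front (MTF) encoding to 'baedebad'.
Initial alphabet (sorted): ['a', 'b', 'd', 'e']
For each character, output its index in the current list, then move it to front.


MTF encoding:
'b': index 1 in ['a', 'b', 'd', 'e'] -> ['b', 'a', 'd', 'e']
'a': index 1 in ['b', 'a', 'd', 'e'] -> ['a', 'b', 'd', 'e']
'e': index 3 in ['a', 'b', 'd', 'e'] -> ['e', 'a', 'b', 'd']
'd': index 3 in ['e', 'a', 'b', 'd'] -> ['d', 'e', 'a', 'b']
'e': index 1 in ['d', 'e', 'a', 'b'] -> ['e', 'd', 'a', 'b']
'b': index 3 in ['e', 'd', 'a', 'b'] -> ['b', 'e', 'd', 'a']
'a': index 3 in ['b', 'e', 'd', 'a'] -> ['a', 'b', 'e', 'd']
'd': index 3 in ['a', 'b', 'e', 'd'] -> ['d', 'a', 'b', 'e']


Output: [1, 1, 3, 3, 1, 3, 3, 3]


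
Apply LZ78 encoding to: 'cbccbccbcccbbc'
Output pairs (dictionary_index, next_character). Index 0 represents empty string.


LZ78 encoding steps:
Dictionary: {0: ''}
Step 1: w='' (idx 0), next='c' -> output (0, 'c'), add 'c' as idx 1
Step 2: w='' (idx 0), next='b' -> output (0, 'b'), add 'b' as idx 2
Step 3: w='c' (idx 1), next='c' -> output (1, 'c'), add 'cc' as idx 3
Step 4: w='b' (idx 2), next='c' -> output (2, 'c'), add 'bc' as idx 4
Step 5: w='c' (idx 1), next='b' -> output (1, 'b'), add 'cb' as idx 5
Step 6: w='cc' (idx 3), next='c' -> output (3, 'c'), add 'ccc' as idx 6
Step 7: w='b' (idx 2), next='b' -> output (2, 'b'), add 'bb' as idx 7
Step 8: w='c' (idx 1), end of input -> output (1, '')


Encoded: [(0, 'c'), (0, 'b'), (1, 'c'), (2, 'c'), (1, 'b'), (3, 'c'), (2, 'b'), (1, '')]


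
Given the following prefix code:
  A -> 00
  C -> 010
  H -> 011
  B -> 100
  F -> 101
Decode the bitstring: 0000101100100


Decoding step by step:
Bits 00 -> A
Bits 00 -> A
Bits 101 -> F
Bits 100 -> B
Bits 100 -> B


Decoded message: AAFBB


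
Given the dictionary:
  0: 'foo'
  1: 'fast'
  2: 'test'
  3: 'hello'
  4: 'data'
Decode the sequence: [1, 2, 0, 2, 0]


Look up each index in the dictionary:
  1 -> 'fast'
  2 -> 'test'
  0 -> 'foo'
  2 -> 'test'
  0 -> 'foo'

Decoded: "fast test foo test foo"


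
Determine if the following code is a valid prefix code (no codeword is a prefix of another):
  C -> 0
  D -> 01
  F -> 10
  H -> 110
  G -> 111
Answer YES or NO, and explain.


Checking each pair (does one codeword prefix another?):
  C='0' vs D='01': prefix -- VIOLATION

NO -- this is NOT a valid prefix code. C (0) is a prefix of D (01).


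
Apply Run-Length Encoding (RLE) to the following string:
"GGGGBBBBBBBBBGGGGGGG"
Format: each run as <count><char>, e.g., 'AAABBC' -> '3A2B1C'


Scanning runs left to right:
  i=0: run of 'G' x 4 -> '4G'
  i=4: run of 'B' x 9 -> '9B'
  i=13: run of 'G' x 7 -> '7G'

RLE = 4G9B7G


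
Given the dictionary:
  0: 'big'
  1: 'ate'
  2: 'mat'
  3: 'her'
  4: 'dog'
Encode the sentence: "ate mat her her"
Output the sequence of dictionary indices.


Look up each word in the dictionary:
  'ate' -> 1
  'mat' -> 2
  'her' -> 3
  'her' -> 3

Encoded: [1, 2, 3, 3]


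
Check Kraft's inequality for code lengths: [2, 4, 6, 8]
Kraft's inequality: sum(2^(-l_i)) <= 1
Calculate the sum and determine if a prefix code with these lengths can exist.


Sum = 2^(-2) + 2^(-4) + 2^(-6) + 2^(-8)
    = 0.25 + 0.0625 + 0.015625 + 0.00390625
    = 85/256 = 0.33203125
Since 0.33203125 <= 1, Kraft's inequality IS satisfied.
A prefix code with these lengths CAN exist.

Kraft sum = 0.33203125. Satisfied.


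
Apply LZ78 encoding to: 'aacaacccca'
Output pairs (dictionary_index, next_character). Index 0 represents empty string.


LZ78 encoding steps:
Dictionary: {0: ''}
Step 1: w='' (idx 0), next='a' -> output (0, 'a'), add 'a' as idx 1
Step 2: w='a' (idx 1), next='c' -> output (1, 'c'), add 'ac' as idx 2
Step 3: w='a' (idx 1), next='a' -> output (1, 'a'), add 'aa' as idx 3
Step 4: w='' (idx 0), next='c' -> output (0, 'c'), add 'c' as idx 4
Step 5: w='c' (idx 4), next='c' -> output (4, 'c'), add 'cc' as idx 5
Step 6: w='c' (idx 4), next='a' -> output (4, 'a'), add 'ca' as idx 6


Encoded: [(0, 'a'), (1, 'c'), (1, 'a'), (0, 'c'), (4, 'c'), (4, 'a')]


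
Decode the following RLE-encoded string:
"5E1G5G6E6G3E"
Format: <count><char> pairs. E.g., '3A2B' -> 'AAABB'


Expanding each <count><char> pair:
  5E -> 'EEEEE'
  1G -> 'G'
  5G -> 'GGGGG'
  6E -> 'EEEEEE'
  6G -> 'GGGGGG'
  3E -> 'EEE'

Decoded = EEEEEGGGGGGEEEEEEGGGGGGEEE


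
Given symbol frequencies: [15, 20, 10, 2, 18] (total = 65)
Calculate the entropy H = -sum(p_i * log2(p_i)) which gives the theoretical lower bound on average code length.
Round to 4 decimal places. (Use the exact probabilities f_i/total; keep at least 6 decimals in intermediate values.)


Per-symbol terms -p_i * log2(p_i) with p_i = f_i/65:
  p = 15/65 = 0.230769: log2(p) = -2.115477, -p*log2(p) = 0.488187
  p = 20/65 = 0.307692: log2(p) = -1.700440, -p*log2(p) = 0.523212
  p = 10/65 = 0.153846: log2(p) = -2.700440, -p*log2(p) = 0.415452
  p = 2/65 = 0.030769: log2(p) = -5.022368, -p*log2(p) = 0.154534
  p = 18/65 = 0.276923: log2(p) = -1.852443, -p*log2(p) = 0.512984
H = 0.488187 + 0.523212 + 0.415452 + 0.154534 + 0.512984 = 2.094369

H = 2.0944 bits/symbol


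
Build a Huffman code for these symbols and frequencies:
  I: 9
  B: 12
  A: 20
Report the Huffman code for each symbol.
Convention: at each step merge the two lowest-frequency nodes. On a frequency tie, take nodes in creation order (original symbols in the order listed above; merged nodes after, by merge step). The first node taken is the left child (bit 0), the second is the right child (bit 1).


Huffman tree construction:
Step 1: Merge I(9) + B(12) = 21
Step 2: Merge A(20) + (I+B)(21) = 41
Read each symbol's code off the tree from the root (left child = 0, right child = 1).

Codes:
  I: 10 (length 2)
  B: 11 (length 2)
  A: 0 (length 1)
Average code length: 62/41 = 1.5122 bits/symbol


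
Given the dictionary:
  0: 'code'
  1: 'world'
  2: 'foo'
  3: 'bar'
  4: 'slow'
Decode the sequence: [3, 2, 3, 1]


Look up each index in the dictionary:
  3 -> 'bar'
  2 -> 'foo'
  3 -> 'bar'
  1 -> 'world'

Decoded: "bar foo bar world"


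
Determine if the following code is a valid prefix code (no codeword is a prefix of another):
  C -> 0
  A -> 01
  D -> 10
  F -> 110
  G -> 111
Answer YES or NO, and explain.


Checking each pair (does one codeword prefix another?):
  C='0' vs A='01': prefix -- VIOLATION

NO -- this is NOT a valid prefix code. C (0) is a prefix of A (01).


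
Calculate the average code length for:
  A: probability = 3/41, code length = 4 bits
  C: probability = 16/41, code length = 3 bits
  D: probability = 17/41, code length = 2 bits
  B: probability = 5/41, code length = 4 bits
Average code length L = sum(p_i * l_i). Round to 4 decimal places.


Weighted contributions p_i * l_i:
  A: (3/41) * 4 = 12/41
  C: (16/41) * 3 = 48/41
  D: (17/41) * 2 = 34/41
  B: (5/41) * 4 = 20/41
Sum = (12 + 48 + 34 + 20)/41 = 114/41

L = 114/41 = 2.7805 bits/symbol


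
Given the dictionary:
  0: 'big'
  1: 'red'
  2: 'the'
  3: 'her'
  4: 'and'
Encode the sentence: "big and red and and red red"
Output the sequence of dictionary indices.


Look up each word in the dictionary:
  'big' -> 0
  'and' -> 4
  'red' -> 1
  'and' -> 4
  'and' -> 4
  'red' -> 1
  'red' -> 1

Encoded: [0, 4, 1, 4, 4, 1, 1]


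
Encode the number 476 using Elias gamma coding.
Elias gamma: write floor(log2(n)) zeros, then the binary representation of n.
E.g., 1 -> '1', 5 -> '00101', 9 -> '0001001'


num_bits = floor(log2(476)) + 1 = 9
leading_zeros = num_bits - 1 = 8
binary(476) = 111011100

Elias gamma(476) = '00000000' + '111011100' = 00000000111011100 (17 bits)


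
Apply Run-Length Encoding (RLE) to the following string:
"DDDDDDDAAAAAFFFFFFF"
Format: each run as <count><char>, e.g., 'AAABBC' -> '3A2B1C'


Scanning runs left to right:
  i=0: run of 'D' x 7 -> '7D'
  i=7: run of 'A' x 5 -> '5A'
  i=12: run of 'F' x 7 -> '7F'

RLE = 7D5A7F


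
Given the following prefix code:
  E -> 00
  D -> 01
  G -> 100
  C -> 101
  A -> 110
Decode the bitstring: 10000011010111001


Decoding step by step:
Bits 100 -> G
Bits 00 -> E
Bits 01 -> D
Bits 101 -> C
Bits 01 -> D
Bits 110 -> A
Bits 01 -> D


Decoded message: GEDCDAD


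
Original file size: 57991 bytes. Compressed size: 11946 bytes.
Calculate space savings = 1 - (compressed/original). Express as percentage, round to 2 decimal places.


ratio = compressed/original = 11946/57991 = 0.205997
savings = 1 - ratio = 1 - 0.205997 = 0.794003
as a percentage: 0.794003 * 100 = 79.4%

Space savings = 1 - 11946/57991 = 79.4%


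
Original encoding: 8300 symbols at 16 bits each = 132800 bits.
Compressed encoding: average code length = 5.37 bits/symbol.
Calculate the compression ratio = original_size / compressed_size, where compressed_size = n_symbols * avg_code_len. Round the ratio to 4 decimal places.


original_size = n_symbols * orig_bits = 8300 * 16 = 132800 bits
compressed_size = n_symbols * avg_code_len = 8300 * 5.37 = 44571.0 bits
ratio = original_size / compressed_size = 132800 / 44571.0 = 2.9795

Compression ratio = 2.9795


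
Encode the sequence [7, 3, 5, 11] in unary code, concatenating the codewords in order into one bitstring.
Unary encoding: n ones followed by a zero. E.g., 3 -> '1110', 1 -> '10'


Encode each number as n ones followed by a terminating 0:
  7 -> 11111110 (8 bits)
  3 -> 1110 (4 bits)
  5 -> 111110 (6 bits)
  11 -> 111111111110 (12 bits)
Total length = 8 + 4 + 6 + 12 = 30 bits.

Unary([7, 3, 5, 11]) = 111111101110111110111111111110 (30 bits)


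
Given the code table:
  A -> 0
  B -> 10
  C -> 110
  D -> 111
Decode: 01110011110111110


Decoding:
0 -> A
111 -> D
0 -> A
0 -> A
111 -> D
10 -> B
111 -> D
110 -> C


Result: ADAADBDC


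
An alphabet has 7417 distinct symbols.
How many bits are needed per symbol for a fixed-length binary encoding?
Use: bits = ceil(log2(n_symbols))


log2(7417) = 12.8566
Bracket: 2^12 = 4096 < 7417 <= 2^13 = 8192
So ceil(log2(7417)) = 13

bits = ceil(log2(7417)) = ceil(12.8566) = 13 bits


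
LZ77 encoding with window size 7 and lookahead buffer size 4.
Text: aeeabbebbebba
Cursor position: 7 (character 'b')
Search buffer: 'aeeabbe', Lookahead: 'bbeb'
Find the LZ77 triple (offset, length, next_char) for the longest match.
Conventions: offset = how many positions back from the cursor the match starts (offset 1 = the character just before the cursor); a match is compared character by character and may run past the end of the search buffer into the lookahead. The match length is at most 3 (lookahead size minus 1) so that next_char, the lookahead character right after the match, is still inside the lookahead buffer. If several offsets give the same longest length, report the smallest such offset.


Try each offset into the search buffer:
  offset=1 (pos 6, char 'e'): match length 0
  offset=2 (pos 5, char 'b'): match length 1
  offset=3 (pos 4, char 'b'): match length 3
  offset=4 (pos 3, char 'a'): match length 0
  offset=5 (pos 2, char 'e'): match length 0
  offset=6 (pos 1, char 'e'): match length 0
  offset=7 (pos 0, char 'a'): match length 0
Longest match has length 3 at offset 3.
next_char = character at position 7 + 3 = 10 -> 'b'

Best match: offset=3, length=3 (matching 'bbe' starting at position 4)
LZ77 triple: (3, 3, 'b')


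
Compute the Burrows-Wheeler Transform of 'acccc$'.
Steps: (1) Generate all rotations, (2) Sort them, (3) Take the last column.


Rotations (sorted):
  0: $acccc -> last char: c
  1: acccc$ -> last char: $
  2: c$accc -> last char: c
  3: cc$acc -> last char: c
  4: ccc$ac -> last char: c
  5: cccc$a -> last char: a


BWT = c$ccca


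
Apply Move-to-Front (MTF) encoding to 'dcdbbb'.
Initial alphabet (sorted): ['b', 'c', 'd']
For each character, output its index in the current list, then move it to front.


MTF encoding:
'd': index 2 in ['b', 'c', 'd'] -> ['d', 'b', 'c']
'c': index 2 in ['d', 'b', 'c'] -> ['c', 'd', 'b']
'd': index 1 in ['c', 'd', 'b'] -> ['d', 'c', 'b']
'b': index 2 in ['d', 'c', 'b'] -> ['b', 'd', 'c']
'b': index 0 in ['b', 'd', 'c'] -> ['b', 'd', 'c']
'b': index 0 in ['b', 'd', 'c'] -> ['b', 'd', 'c']


Output: [2, 2, 1, 2, 0, 0]


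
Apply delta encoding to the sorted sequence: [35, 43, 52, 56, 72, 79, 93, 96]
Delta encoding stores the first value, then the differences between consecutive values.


First value: 35
Deltas:
  43 - 35 = 8
  52 - 43 = 9
  56 - 52 = 4
  72 - 56 = 16
  79 - 72 = 7
  93 - 79 = 14
  96 - 93 = 3


Delta encoded: [35, 8, 9, 4, 16, 7, 14, 3]


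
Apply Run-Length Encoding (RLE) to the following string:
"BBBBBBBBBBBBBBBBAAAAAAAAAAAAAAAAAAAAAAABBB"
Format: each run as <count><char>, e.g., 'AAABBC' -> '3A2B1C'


Scanning runs left to right:
  i=0: run of 'B' x 16 -> '16B'
  i=16: run of 'A' x 23 -> '23A'
  i=39: run of 'B' x 3 -> '3B'

RLE = 16B23A3B


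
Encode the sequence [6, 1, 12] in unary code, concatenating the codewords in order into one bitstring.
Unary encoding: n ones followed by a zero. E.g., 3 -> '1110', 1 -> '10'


Encode each number as n ones followed by a terminating 0:
  6 -> 1111110 (7 bits)
  1 -> 10 (2 bits)
  12 -> 1111111111110 (13 bits)
Total length = 7 + 2 + 13 = 22 bits.

Unary([6, 1, 12]) = 1111110101111111111110 (22 bits)


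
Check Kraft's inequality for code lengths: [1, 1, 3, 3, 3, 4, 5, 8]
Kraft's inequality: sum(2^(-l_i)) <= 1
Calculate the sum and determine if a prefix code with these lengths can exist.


Sum = 2^(-1) + 2^(-1) + 2^(-3) + 2^(-3) + 2^(-3) + 2^(-4) + 2^(-5) + 2^(-8)
    = 0.5 + 0.5 + 0.125 + 0.125 + 0.125 + 0.0625 + 0.03125 + 0.00390625
    = 377/256 = 1.47265625
Since 1.47265625 > 1, Kraft's inequality is NOT satisfied.
A prefix code with these lengths CANNOT exist.

Kraft sum = 1.47265625. Not satisfied.


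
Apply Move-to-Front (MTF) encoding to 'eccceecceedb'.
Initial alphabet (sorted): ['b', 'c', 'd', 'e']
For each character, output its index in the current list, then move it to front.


MTF encoding:
'e': index 3 in ['b', 'c', 'd', 'e'] -> ['e', 'b', 'c', 'd']
'c': index 2 in ['e', 'b', 'c', 'd'] -> ['c', 'e', 'b', 'd']
'c': index 0 in ['c', 'e', 'b', 'd'] -> ['c', 'e', 'b', 'd']
'c': index 0 in ['c', 'e', 'b', 'd'] -> ['c', 'e', 'b', 'd']
'e': index 1 in ['c', 'e', 'b', 'd'] -> ['e', 'c', 'b', 'd']
'e': index 0 in ['e', 'c', 'b', 'd'] -> ['e', 'c', 'b', 'd']
'c': index 1 in ['e', 'c', 'b', 'd'] -> ['c', 'e', 'b', 'd']
'c': index 0 in ['c', 'e', 'b', 'd'] -> ['c', 'e', 'b', 'd']
'e': index 1 in ['c', 'e', 'b', 'd'] -> ['e', 'c', 'b', 'd']
'e': index 0 in ['e', 'c', 'b', 'd'] -> ['e', 'c', 'b', 'd']
'd': index 3 in ['e', 'c', 'b', 'd'] -> ['d', 'e', 'c', 'b']
'b': index 3 in ['d', 'e', 'c', 'b'] -> ['b', 'd', 'e', 'c']


Output: [3, 2, 0, 0, 1, 0, 1, 0, 1, 0, 3, 3]


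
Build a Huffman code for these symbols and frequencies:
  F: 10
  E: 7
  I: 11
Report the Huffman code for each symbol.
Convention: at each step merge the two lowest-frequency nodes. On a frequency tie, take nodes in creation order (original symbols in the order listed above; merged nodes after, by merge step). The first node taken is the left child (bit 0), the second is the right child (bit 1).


Huffman tree construction:
Step 1: Merge E(7) + F(10) = 17
Step 2: Merge I(11) + (E+F)(17) = 28
Read each symbol's code off the tree from the root (left child = 0, right child = 1).

Codes:
  F: 11 (length 2)
  E: 10 (length 2)
  I: 0 (length 1)
Average code length: 45/28 = 1.6071 bits/symbol


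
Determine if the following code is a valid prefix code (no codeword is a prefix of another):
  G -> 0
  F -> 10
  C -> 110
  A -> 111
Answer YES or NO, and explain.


Checking each pair (does one codeword prefix another?):
  G='0' vs F='10': no prefix
  G='0' vs C='110': no prefix
  G='0' vs A='111': no prefix
  F='10' vs G='0': no prefix
  F='10' vs C='110': no prefix
  F='10' vs A='111': no prefix
  C='110' vs G='0': no prefix
  C='110' vs F='10': no prefix
  C='110' vs A='111': no prefix
  A='111' vs G='0': no prefix
  A='111' vs F='10': no prefix
  A='111' vs C='110': no prefix
No violation found over all pairs.

YES -- this is a valid prefix code. No codeword is a prefix of any other codeword.


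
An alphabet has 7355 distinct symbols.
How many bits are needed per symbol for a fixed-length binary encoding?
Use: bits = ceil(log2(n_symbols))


log2(7355) = 12.8445
Bracket: 2^12 = 4096 < 7355 <= 2^13 = 8192
So ceil(log2(7355)) = 13

bits = ceil(log2(7355)) = ceil(12.8445) = 13 bits


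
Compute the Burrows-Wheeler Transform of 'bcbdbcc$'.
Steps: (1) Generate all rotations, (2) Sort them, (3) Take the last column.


Rotations (sorted):
  0: $bcbdbcc -> last char: c
  1: bcbdbcc$ -> last char: $
  2: bcc$bcbd -> last char: d
  3: bdbcc$bc -> last char: c
  4: c$bcbdbc -> last char: c
  5: cbdbcc$b -> last char: b
  6: cc$bcbdb -> last char: b
  7: dbcc$bcb -> last char: b


BWT = c$dccbbb


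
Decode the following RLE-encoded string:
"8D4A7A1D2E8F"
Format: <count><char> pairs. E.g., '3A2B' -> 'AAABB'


Expanding each <count><char> pair:
  8D -> 'DDDDDDDD'
  4A -> 'AAAA'
  7A -> 'AAAAAAA'
  1D -> 'D'
  2E -> 'EE'
  8F -> 'FFFFFFFF'

Decoded = DDDDDDDDAAAAAAAAAAADEEFFFFFFFF


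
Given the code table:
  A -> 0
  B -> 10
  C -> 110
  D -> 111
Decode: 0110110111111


Decoding:
0 -> A
110 -> C
110 -> C
111 -> D
111 -> D


Result: ACCDD


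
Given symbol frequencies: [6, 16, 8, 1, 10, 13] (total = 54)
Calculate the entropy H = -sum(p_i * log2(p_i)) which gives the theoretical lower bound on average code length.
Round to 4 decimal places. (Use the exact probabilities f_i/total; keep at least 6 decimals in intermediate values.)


Per-symbol terms -p_i * log2(p_i) with p_i = f_i/54:
  p = 6/54 = 0.111111: log2(p) = -3.169925, -p*log2(p) = 0.352214
  p = 16/54 = 0.296296: log2(p) = -1.754888, -p*log2(p) = 0.519967
  p = 8/54 = 0.148148: log2(p) = -2.754888, -p*log2(p) = 0.408131
  p = 1/54 = 0.018519: log2(p) = -5.754888, -p*log2(p) = 0.106572
  p = 10/54 = 0.185185: log2(p) = -2.432959, -p*log2(p) = 0.450548
  p = 13/54 = 0.240741: log2(p) = -2.054448, -p*log2(p) = 0.494589
H = 0.352214 + 0.519967 + 0.408131 + 0.106572 + 0.450548 + 0.494589 = 2.332021

H = 2.332 bits/symbol


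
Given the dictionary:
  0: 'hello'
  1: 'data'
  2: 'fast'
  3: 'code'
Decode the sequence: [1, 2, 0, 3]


Look up each index in the dictionary:
  1 -> 'data'
  2 -> 'fast'
  0 -> 'hello'
  3 -> 'code'

Decoded: "data fast hello code"


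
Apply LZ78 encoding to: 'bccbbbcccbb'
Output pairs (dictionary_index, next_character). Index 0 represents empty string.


LZ78 encoding steps:
Dictionary: {0: ''}
Step 1: w='' (idx 0), next='b' -> output (0, 'b'), add 'b' as idx 1
Step 2: w='' (idx 0), next='c' -> output (0, 'c'), add 'c' as idx 2
Step 3: w='c' (idx 2), next='b' -> output (2, 'b'), add 'cb' as idx 3
Step 4: w='b' (idx 1), next='b' -> output (1, 'b'), add 'bb' as idx 4
Step 5: w='c' (idx 2), next='c' -> output (2, 'c'), add 'cc' as idx 5
Step 6: w='cb' (idx 3), next='b' -> output (3, 'b'), add 'cbb' as idx 6


Encoded: [(0, 'b'), (0, 'c'), (2, 'b'), (1, 'b'), (2, 'c'), (3, 'b')]


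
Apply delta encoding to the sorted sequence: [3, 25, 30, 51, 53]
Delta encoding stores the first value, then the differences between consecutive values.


First value: 3
Deltas:
  25 - 3 = 22
  30 - 25 = 5
  51 - 30 = 21
  53 - 51 = 2


Delta encoded: [3, 22, 5, 21, 2]


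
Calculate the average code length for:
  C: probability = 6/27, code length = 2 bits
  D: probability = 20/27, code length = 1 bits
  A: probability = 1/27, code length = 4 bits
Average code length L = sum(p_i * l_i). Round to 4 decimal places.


Weighted contributions p_i * l_i:
  C: (6/27) * 2 = 12/27
  D: (20/27) * 1 = 20/27
  A: (1/27) * 4 = 4/27
Sum = (12 + 20 + 4)/27 = 36/27

L = 36/27 = 1.3333 bits/symbol


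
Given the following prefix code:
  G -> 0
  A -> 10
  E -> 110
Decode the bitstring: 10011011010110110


Decoding step by step:
Bits 10 -> A
Bits 0 -> G
Bits 110 -> E
Bits 110 -> E
Bits 10 -> A
Bits 110 -> E
Bits 110 -> E


Decoded message: AGEEAEE


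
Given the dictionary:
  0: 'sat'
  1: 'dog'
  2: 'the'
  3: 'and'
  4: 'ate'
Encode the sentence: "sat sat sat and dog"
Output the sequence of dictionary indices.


Look up each word in the dictionary:
  'sat' -> 0
  'sat' -> 0
  'sat' -> 0
  'and' -> 3
  'dog' -> 1

Encoded: [0, 0, 0, 3, 1]


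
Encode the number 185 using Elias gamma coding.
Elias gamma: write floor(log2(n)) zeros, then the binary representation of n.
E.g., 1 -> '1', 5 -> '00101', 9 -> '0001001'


num_bits = floor(log2(185)) + 1 = 8
leading_zeros = num_bits - 1 = 7
binary(185) = 10111001

Elias gamma(185) = '0000000' + '10111001' = 000000010111001 (15 bits)


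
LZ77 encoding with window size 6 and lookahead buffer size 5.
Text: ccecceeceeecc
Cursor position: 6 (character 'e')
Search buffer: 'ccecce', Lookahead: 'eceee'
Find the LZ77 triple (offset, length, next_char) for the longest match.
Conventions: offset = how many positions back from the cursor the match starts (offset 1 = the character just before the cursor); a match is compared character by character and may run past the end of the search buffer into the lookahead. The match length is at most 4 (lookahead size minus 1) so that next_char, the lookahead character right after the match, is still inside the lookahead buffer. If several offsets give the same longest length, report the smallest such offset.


Try each offset into the search buffer:
  offset=1 (pos 5, char 'e'): match length 1
  offset=2 (pos 4, char 'c'): match length 0
  offset=3 (pos 3, char 'c'): match length 0
  offset=4 (pos 2, char 'e'): match length 2
  offset=5 (pos 1, char 'c'): match length 0
  offset=6 (pos 0, char 'c'): match length 0
Longest match has length 2 at offset 4.
next_char = character at position 6 + 2 = 8 -> 'e'

Best match: offset=4, length=2 (matching 'ec' starting at position 2)
LZ77 triple: (4, 2, 'e')


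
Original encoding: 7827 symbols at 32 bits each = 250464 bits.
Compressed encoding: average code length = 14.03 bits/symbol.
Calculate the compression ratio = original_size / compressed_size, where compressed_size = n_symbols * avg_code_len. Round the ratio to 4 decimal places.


original_size = n_symbols * orig_bits = 7827 * 32 = 250464 bits
compressed_size = n_symbols * avg_code_len = 7827 * 14.03 = 109812.81 bits
ratio = original_size / compressed_size = 250464 / 109812.81 = 2.2808

Compression ratio = 2.2808


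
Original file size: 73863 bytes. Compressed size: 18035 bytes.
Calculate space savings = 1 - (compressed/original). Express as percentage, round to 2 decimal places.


ratio = compressed/original = 18035/73863 = 0.244168
savings = 1 - ratio = 1 - 0.244168 = 0.755832
as a percentage: 0.755832 * 100 = 75.58%

Space savings = 1 - 18035/73863 = 75.58%


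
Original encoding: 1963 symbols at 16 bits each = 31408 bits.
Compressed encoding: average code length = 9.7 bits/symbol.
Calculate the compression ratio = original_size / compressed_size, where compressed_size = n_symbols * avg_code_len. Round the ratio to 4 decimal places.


original_size = n_symbols * orig_bits = 1963 * 16 = 31408 bits
compressed_size = n_symbols * avg_code_len = 1963 * 9.7 = 19041.1 bits
ratio = original_size / compressed_size = 31408 / 19041.1 = 1.6495

Compression ratio = 1.6495


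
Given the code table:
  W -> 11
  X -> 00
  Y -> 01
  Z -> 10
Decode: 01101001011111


Decoding:
01 -> Y
10 -> Z
10 -> Z
01 -> Y
01 -> Y
11 -> W
11 -> W


Result: YZZYYWW


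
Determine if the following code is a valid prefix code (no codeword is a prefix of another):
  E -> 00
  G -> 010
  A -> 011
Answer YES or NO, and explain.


Checking each pair (does one codeword prefix another?):
  E='00' vs G='010': no prefix
  E='00' vs A='011': no prefix
  G='010' vs E='00': no prefix
  G='010' vs A='011': no prefix
  A='011' vs E='00': no prefix
  A='011' vs G='010': no prefix
No violation found over all pairs.

YES -- this is a valid prefix code. No codeword is a prefix of any other codeword.
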